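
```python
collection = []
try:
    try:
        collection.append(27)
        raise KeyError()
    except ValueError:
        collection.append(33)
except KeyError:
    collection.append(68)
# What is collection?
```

Step-by-step execution trace:
1. Inner try: `collection.append(27)` → collection = [27].
2. `raise KeyError()` raises KeyError.
3. Inner `except ValueError` does not match KeyError; exception propagates to outer try.
4. Outer `except KeyError` matches → `collection.append(68)` → collection = [27, 68].
Result: [27, 68]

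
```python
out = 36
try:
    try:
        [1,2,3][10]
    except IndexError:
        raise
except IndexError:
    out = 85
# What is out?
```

Step-by-step execution trace:
1. Inner try: `[1,2,3][10]` raises IndexError.
2. Inner `except IndexError` matches; bare `raise` re-raises the same IndexError.
3. Outer `except IndexError` matches → out = 85.
Result: 85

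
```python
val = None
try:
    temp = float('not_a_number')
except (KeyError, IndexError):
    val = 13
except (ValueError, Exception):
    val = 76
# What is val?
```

Step-by-step execution trace:
1. `temp = float('not_a_number')` raises ValueError.
2. `except (KeyError, IndexError)` does not match ValueError; skipped.
3. `except (ValueError, Exception)` matches (ValueError is in the tuple) → val = 76.
Result: 76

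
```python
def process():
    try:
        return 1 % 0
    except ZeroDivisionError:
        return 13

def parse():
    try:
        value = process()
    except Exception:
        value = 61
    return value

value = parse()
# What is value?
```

Step-by-step execution trace:
1. `parse()` calls `process()`.
2. In process: `1 % 0` raises ZeroDivisionError; `except ZeroDivisionError` catches it → returns 13.
3. In parse: `value = process()` → value = 13. No exception reaches parse.
4. `except Exception` is skipped; parse returns 13.
5. value = 13.
Result: 13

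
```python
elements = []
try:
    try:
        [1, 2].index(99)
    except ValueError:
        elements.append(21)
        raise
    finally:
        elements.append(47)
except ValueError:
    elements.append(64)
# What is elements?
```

Step-by-step execution trace:
1. Inner try: `[1, 2].index(99)` raises ValueError.
2. Inner `except ValueError` matches → `elements.append(21)` → elements = [21].
3. bare `raise` re-raises ValueError.
4. Inner `finally` runs during unwinding: `elements.append(47)` → elements = [21, 47].
5. Outer `except ValueError` matches → `elements.append(64)` → elements = [21, 47, 64].
Result: [21, 47, 64]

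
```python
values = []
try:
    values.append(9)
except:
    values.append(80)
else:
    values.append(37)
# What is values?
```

Step-by-step execution trace:
1. try: `values.append(9)` → values = [9]. No exception raised.
2. `except` is skipped.
3. `else` runs (try completed without exception): `values.append(37)` → values = [9, 37].
Result: [9, 37]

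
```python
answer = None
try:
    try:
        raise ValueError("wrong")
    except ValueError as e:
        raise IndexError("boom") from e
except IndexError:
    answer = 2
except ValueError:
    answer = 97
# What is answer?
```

Step-by-step execution trace:
1. Inner try raises ValueError; inner `except ValueError as e` catches it.
2. `raise IndexError(...) from e` raises IndexError (ValueError is attached as __cause__, but only IndexError is active).
3. Outer `except IndexError` matches → answer = 2.
4. `except ValueError` is not reached.
Result: 2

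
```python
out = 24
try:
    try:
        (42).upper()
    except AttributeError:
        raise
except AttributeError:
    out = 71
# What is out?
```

Step-by-step execution trace:
1. Inner try: `(42).upper()` raises AttributeError.
2. Inner `except AttributeError` matches; bare `raise` re-raises the same AttributeError.
3. Outer `except AttributeError` matches → out = 71.
Result: 71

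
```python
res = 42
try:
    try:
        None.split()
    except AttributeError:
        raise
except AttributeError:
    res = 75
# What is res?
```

Step-by-step execution trace:
1. Inner try: `None.split()` raises AttributeError.
2. Inner `except AttributeError` matches; bare `raise` re-raises the same AttributeError.
3. Outer `except AttributeError` matches → res = 75.
Result: 75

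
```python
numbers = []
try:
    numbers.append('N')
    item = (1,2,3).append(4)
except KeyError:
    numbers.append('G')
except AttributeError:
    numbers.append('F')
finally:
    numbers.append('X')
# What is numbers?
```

Step-by-step execution trace:
1. try: `numbers.append('N')` → numbers = ['N'].
2. `item = (1,2,3).append(4)` raises AttributeError.
3. `except KeyError` does not match AttributeError; skipped.
4. `except AttributeError` matches → `numbers.append('F')` → numbers = ['N', 'F'].
5. finally always runs: `numbers.append('X')` → numbers = ['N', 'F', 'X'].
Result: ['N', 'F', 'X']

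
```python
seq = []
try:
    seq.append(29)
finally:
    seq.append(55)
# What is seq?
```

Step-by-step execution trace:
1. try: `seq.append(29)` → seq = [29].
2. The try body completes without raising.
3. finally always runs: `seq.append(55)` → seq = [29, 55].
Result: [29, 55]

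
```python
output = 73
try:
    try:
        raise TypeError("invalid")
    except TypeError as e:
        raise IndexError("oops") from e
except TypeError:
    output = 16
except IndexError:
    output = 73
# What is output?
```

Step-by-step execution trace:
1. Inner try raises TypeError; inner `except TypeError as e` catches it.
2. `raise IndexError(...) from e` raises IndexError (TypeError is attached as __cause__, but only IndexError is active).
3. Outer `except TypeError` does not match IndexError; skipped.
4. Outer `except IndexError` matches → output = 73.
Result: 73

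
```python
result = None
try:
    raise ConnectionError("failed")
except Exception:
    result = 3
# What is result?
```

Step-by-step execution trace:
1. `raise ConnectionError(...)` raises ConnectionError.
2. `except Exception` matches (ConnectionError is a subclass of Exception) → result = 3.
Result: 3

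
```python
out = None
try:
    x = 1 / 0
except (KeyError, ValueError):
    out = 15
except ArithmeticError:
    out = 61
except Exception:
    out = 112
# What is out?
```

Step-by-step execution trace:
1. `x = 1 / 0` raises ZeroDivisionError.
2. `except (KeyError, ValueError)` does not match ZeroDivisionError; skipped.
3. `except ArithmeticError` matches (ZeroDivisionError is a subclass of ArithmeticError) → out = 61.
4. `except Exception` is not reached.
Result: 61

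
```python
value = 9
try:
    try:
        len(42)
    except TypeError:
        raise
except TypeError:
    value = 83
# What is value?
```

Step-by-step execution trace:
1. Inner try: `len(42)` raises TypeError.
2. Inner `except TypeError` matches; bare `raise` re-raises the same TypeError.
3. Outer `except TypeError` matches → value = 83.
Result: 83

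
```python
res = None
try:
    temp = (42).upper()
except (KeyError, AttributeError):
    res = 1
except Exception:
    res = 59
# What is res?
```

Step-by-step execution trace:
1. `temp = (42).upper()` raises AttributeError.
2. `except (KeyError, AttributeError)` matches (AttributeError is in the tuple) → res = 1.
3. `except Exception` is not reached.
Result: 1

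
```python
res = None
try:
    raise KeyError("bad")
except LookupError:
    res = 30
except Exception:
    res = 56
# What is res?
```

Step-by-step execution trace:
1. `raise KeyError(...)` raises KeyError.
2. `except LookupError` matches (KeyError is a subclass of LookupError) → res = 30.
3. `except Exception` is not reached.
Result: 30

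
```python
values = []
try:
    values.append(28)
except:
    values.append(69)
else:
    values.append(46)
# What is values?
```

Step-by-step execution trace:
1. try: `values.append(28)` → values = [28]. No exception raised.
2. `except` is skipped.
3. `else` runs (try completed without exception): `values.append(46)` → values = [28, 46].
Result: [28, 46]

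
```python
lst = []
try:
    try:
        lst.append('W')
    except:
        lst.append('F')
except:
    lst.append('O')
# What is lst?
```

Step-by-step execution trace:
1. Inner try: `lst.append('W')` → lst = ['W']. No exception raised.
2. Inner `except` is skipped.
3. Inner try completes normally; outer `except` is skipped.
Result: ['W']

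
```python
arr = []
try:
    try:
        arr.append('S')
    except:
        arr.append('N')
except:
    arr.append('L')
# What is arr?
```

Step-by-step execution trace:
1. Inner try: `arr.append('S')` → arr = ['S']. No exception raised.
2. Inner `except` is skipped.
3. Inner try completes normally; outer `except` is skipped.
Result: ['S']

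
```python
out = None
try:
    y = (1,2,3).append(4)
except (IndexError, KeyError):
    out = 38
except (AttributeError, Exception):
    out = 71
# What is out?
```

Step-by-step execution trace:
1. `y = (1,2,3).append(4)` raises AttributeError.
2. `except (IndexError, KeyError)` does not match AttributeError; skipped.
3. `except (AttributeError, Exception)` matches (AttributeError is in the tuple) → out = 71.
Result: 71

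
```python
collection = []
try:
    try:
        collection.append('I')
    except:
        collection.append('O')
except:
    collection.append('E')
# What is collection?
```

Step-by-step execution trace:
1. Inner try: `collection.append('I')` → collection = ['I']. No exception raised.
2. Inner `except` is skipped.
3. Inner try completes normally; outer `except` is skipped.
Result: ['I']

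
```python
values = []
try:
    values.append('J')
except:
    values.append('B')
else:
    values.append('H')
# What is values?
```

Step-by-step execution trace:
1. try: `values.append('J')` → values = ['J']. No exception raised.
2. `except` is skipped.
3. `else` runs (try completed without exception): `values.append('H')` → values = ['J', 'H'].
Result: ['J', 'H']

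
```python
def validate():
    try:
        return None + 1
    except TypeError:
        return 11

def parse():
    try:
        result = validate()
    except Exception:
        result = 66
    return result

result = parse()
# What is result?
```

Step-by-step execution trace:
1. `parse()` calls `validate()`.
2. In validate: `None + 1` raises TypeError; `except TypeError` catches it → returns 11.
3. In parse: `result = validate()` → result = 11. No exception reaches parse.
4. `except Exception` is skipped; parse returns 11.
5. result = 11.
Result: 11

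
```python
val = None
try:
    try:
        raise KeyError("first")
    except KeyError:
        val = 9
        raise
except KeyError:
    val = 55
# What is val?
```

Step-by-step execution trace:
1. Inner try: `raise KeyError("first")` raises KeyError.
2. Inner `except KeyError` matches → val = 9.
3. bare `raise` re-raises the same KeyError.
4. Outer `except KeyError` matches → val = 55.
Result: 55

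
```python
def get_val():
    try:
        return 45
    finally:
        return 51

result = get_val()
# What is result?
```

Step-by-step execution trace:
1. `get_val()` enters try: `return 45` sets pending return value 45.
2. Before returning, `finally: return 51` runs and overrides the pending return.
3. get_val() returns 51 → result = 51.
Result: 51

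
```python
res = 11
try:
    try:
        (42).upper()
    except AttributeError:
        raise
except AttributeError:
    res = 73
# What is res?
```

Step-by-step execution trace:
1. Inner try: `(42).upper()` raises AttributeError.
2. Inner `except AttributeError` matches; bare `raise` re-raises the same AttributeError.
3. Outer `except AttributeError` matches → res = 73.
Result: 73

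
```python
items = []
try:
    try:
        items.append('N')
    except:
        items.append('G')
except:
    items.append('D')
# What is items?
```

Step-by-step execution trace:
1. Inner try: `items.append('N')` → items = ['N']. No exception raised.
2. Inner `except` is skipped.
3. Inner try completes normally; outer `except` is skipped.
Result: ['N']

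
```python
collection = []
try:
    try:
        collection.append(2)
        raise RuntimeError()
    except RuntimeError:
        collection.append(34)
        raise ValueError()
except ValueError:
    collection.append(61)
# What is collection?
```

Step-by-step execution trace:
1. Inner try: `collection.append(2)` → collection = [2].
2. `raise RuntimeError()` raises RuntimeError.
3. Inner `except RuntimeError` matches → `collection.append(34)` → collection = [2, 34].
4. `raise ValueError()` raises ValueError; propagates to outer try.
5. Outer `except ValueError` matches → `collection.append(61)` → collection = [2, 34, 61].
Result: [2, 34, 61]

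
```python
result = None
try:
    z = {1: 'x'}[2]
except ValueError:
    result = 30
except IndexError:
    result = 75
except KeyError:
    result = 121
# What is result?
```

Step-by-step execution trace:
1. `z = {1: 'x'}[2]` raises KeyError.
2. `except ValueError` does not match KeyError; skipped.
3. `except IndexError` does not match KeyError; skipped.
4. `except KeyError` matches → result = 121.
Result: 121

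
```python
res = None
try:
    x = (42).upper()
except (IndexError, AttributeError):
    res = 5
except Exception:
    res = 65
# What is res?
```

Step-by-step execution trace:
1. `x = (42).upper()` raises AttributeError.
2. `except (IndexError, AttributeError)` matches (AttributeError is in the tuple) → res = 5.
3. `except Exception` is not reached.
Result: 5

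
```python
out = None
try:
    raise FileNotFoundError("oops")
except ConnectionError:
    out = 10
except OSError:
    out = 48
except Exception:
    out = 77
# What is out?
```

Step-by-step execution trace:
1. `raise FileNotFoundError(...)` raises FileNotFoundError.
2. `except ConnectionError` does not match (FileNotFoundError is not a subclass of ConnectionError); skipped.
3. `except OSError` matches (FileNotFoundError is a subclass of OSError) → out = 48.
4. `except Exception` is not reached.
Result: 48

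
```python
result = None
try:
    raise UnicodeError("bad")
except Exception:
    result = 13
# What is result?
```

Step-by-step execution trace:
1. `raise UnicodeError(...)` raises UnicodeError.
2. `except Exception` matches (UnicodeError is a subclass of Exception) → result = 13.
Result: 13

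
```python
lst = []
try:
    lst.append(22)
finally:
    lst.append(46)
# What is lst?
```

Step-by-step execution trace:
1. try: `lst.append(22)` → lst = [22].
2. The try body completes without raising.
3. finally always runs: `lst.append(46)` → lst = [22, 46].
Result: [22, 46]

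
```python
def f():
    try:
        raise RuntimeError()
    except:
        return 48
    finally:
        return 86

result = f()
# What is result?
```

Step-by-step execution trace:
1. `f()` enters try: `raise RuntimeError()` raises RuntimeError.
2. bare `except` matches → `return 48` sets pending return value 48.
3. Before returning, `finally: return 86` runs and overrides the pending return.
4. f() returns 86 → result = 86.
Result: 86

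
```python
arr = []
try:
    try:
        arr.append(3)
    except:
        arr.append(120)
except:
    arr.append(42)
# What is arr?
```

Step-by-step execution trace:
1. Inner try: `arr.append(3)` → arr = [3]. No exception raised.
2. Inner `except` is skipped.
3. Inner try completes normally; outer `except` is skipped.
Result: [3]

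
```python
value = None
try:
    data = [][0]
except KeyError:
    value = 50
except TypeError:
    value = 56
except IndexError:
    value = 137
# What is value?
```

Step-by-step execution trace:
1. `data = [][0]` raises IndexError.
2. `except KeyError` does not match IndexError; skipped.
3. `except TypeError` does not match IndexError; skipped.
4. `except IndexError` matches → value = 137.
Result: 137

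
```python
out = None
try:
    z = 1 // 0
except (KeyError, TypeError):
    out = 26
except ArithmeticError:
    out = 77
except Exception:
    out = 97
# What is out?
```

Step-by-step execution trace:
1. `z = 1 // 0` raises ZeroDivisionError.
2. `except (KeyError, TypeError)` does not match ZeroDivisionError; skipped.
3. `except ArithmeticError` matches (ZeroDivisionError is a subclass of ArithmeticError) → out = 77.
4. `except Exception` is not reached.
Result: 77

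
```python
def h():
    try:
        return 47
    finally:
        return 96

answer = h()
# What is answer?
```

Step-by-step execution trace:
1. `h()` enters try: `return 47` sets pending return value 47.
2. Before returning, `finally: return 96` runs and overrides the pending return.
3. h() returns 96 → answer = 96.
Result: 96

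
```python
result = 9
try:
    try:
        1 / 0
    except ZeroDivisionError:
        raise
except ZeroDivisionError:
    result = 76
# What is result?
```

Step-by-step execution trace:
1. Inner try: `1 / 0` raises ZeroDivisionError.
2. Inner `except ZeroDivisionError` matches; bare `raise` re-raises the same ZeroDivisionError.
3. Outer `except ZeroDivisionError` matches → result = 76.
Result: 76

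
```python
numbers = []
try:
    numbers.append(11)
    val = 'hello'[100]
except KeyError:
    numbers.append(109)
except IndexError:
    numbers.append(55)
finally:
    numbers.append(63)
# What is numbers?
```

Step-by-step execution trace:
1. try: `numbers.append(11)` → numbers = [11].
2. `val = 'hello'[100]` raises IndexError.
3. `except KeyError` does not match IndexError; skipped.
4. `except IndexError` matches → `numbers.append(55)` → numbers = [11, 55].
5. finally always runs: `numbers.append(63)` → numbers = [11, 55, 63].
Result: [11, 55, 63]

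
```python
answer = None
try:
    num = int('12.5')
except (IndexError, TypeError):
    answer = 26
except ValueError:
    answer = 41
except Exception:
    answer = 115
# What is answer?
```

Step-by-step execution trace:
1. `num = int('12.5')` raises ValueError.
2. `except (IndexError, TypeError)` does not match ValueError; skipped.
3. `except ValueError` matches (exact type match) → answer = 41.
4. `except Exception` is not reached.
Result: 41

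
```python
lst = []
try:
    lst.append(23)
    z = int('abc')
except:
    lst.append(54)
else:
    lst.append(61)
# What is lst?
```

Step-by-step execution trace:
1. try: `lst.append(23)` → lst = [23].
2. `z = int('abc')` raises ValueError.
3. bare `except` matches → `lst.append(54)` → lst = [23, 54].
4. `else` is skipped (an exception was raised).
Result: [23, 54]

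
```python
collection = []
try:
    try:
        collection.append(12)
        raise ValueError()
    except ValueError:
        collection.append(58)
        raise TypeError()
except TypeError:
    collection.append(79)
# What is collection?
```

Step-by-step execution trace:
1. Inner try: `collection.append(12)` → collection = [12].
2. `raise ValueError()` raises ValueError.
3. Inner `except ValueError` matches → `collection.append(58)` → collection = [12, 58].
4. `raise TypeError()` raises TypeError; propagates to outer try.
5. Outer `except TypeError` matches → `collection.append(79)` → collection = [12, 58, 79].
Result: [12, 58, 79]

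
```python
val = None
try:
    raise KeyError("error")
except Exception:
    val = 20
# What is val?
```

Step-by-step execution trace:
1. `raise KeyError(...)` raises KeyError.
2. `except Exception` matches (KeyError is a subclass of Exception) → val = 20.
Result: 20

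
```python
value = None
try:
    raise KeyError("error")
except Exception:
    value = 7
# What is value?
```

Step-by-step execution trace:
1. `raise KeyError(...)` raises KeyError.
2. `except Exception` matches (KeyError is a subclass of Exception) → value = 7.
Result: 7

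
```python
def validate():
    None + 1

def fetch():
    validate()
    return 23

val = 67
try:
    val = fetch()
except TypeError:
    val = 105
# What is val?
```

Step-by-step execution trace:
1. val starts at 67.
2. try: `fetch()` calls `validate()`.
3. `validate()` evaluates `None + 1`, which raises TypeError; it propagates through fetch (uncaught).
4. `return 23` in fetch is not reached; the assignment to val does not complete.
5. `except TypeError` matches → val = 105.
Result: 105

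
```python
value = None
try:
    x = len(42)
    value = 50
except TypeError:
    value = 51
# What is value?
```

Step-by-step execution trace:
1. `x = len(42)` raises TypeError.
2. `value = 50` is not reached.
3. `except TypeError` matches → value = 51.
Result: 51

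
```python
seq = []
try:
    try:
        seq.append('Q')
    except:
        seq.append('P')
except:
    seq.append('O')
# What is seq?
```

Step-by-step execution trace:
1. Inner try: `seq.append('Q')` → seq = ['Q']. No exception raised.
2. Inner `except` is skipped.
3. Inner try completes normally; outer `except` is skipped.
Result: ['Q']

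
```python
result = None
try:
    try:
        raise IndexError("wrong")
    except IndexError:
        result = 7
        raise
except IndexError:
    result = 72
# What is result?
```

Step-by-step execution trace:
1. Inner try: `raise IndexError("wrong")` raises IndexError.
2. Inner `except IndexError` matches → result = 7.
3. bare `raise` re-raises the same IndexError.
4. Outer `except IndexError` matches → result = 72.
Result: 72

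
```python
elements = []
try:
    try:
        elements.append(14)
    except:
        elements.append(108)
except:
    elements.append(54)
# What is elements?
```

Step-by-step execution trace:
1. Inner try: `elements.append(14)` → elements = [14]. No exception raised.
2. Inner `except` is skipped.
3. Inner try completes normally; outer `except` is skipped.
Result: [14]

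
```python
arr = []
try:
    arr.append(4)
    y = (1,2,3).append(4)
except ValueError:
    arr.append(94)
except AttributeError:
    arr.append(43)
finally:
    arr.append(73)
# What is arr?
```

Step-by-step execution trace:
1. try: `arr.append(4)` → arr = [4].
2. `y = (1,2,3).append(4)` raises AttributeError.
3. `except ValueError` does not match AttributeError; skipped.
4. `except AttributeError` matches → `arr.append(43)` → arr = [4, 43].
5. finally always runs: `arr.append(73)` → arr = [4, 43, 73].
Result: [4, 43, 73]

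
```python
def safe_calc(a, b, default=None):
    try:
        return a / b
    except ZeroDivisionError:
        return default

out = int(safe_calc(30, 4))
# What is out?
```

Step-by-step execution trace:
1. `safe_calc(30, 4)` enters try: `return 30 / 4` → returns 7.5. No exception raised.
2. `except ZeroDivisionError` is skipped.
3. `int(7.5)` → 7 → out = 7.
Result: 7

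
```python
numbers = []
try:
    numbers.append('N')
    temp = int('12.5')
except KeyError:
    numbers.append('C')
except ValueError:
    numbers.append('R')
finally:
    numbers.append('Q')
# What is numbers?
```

Step-by-step execution trace:
1. try: `numbers.append('N')` → numbers = ['N'].
2. `temp = int('12.5')` raises ValueError.
3. `except KeyError` does not match ValueError; skipped.
4. `except ValueError` matches → `numbers.append('R')` → numbers = ['N', 'R'].
5. finally always runs: `numbers.append('Q')` → numbers = ['N', 'R', 'Q'].
Result: ['N', 'R', 'Q']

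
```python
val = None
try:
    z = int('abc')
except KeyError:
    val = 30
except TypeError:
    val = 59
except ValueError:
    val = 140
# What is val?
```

Step-by-step execution trace:
1. `z = int('abc')` raises ValueError.
2. `except KeyError` does not match ValueError; skipped.
3. `except TypeError` does not match ValueError; skipped.
4. `except ValueError` matches → val = 140.
Result: 140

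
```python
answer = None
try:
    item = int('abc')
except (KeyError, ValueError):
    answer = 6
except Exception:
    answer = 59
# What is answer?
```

Step-by-step execution trace:
1. `item = int('abc')` raises ValueError.
2. `except (KeyError, ValueError)` matches (ValueError is in the tuple) → answer = 6.
3. `except Exception` is not reached.
Result: 6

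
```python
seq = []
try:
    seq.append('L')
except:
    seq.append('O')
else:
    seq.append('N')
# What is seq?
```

Step-by-step execution trace:
1. try: `seq.append('L')` → seq = ['L']. No exception raised.
2. `except` is skipped.
3. `else` runs (try completed without exception): `seq.append('N')` → seq = ['L', 'N'].
Result: ['L', 'N']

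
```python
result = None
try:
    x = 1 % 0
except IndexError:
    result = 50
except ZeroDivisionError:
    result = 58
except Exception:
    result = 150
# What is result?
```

Step-by-step execution trace:
1. `x = 1 % 0` raises ZeroDivisionError.
2. `except IndexError` does not match ZeroDivisionError; skipped.
3. `except ZeroDivisionError` matches → result = 58.
4. Remaining except clauses are skipped.
Result: 58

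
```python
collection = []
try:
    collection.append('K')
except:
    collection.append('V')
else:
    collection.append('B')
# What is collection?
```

Step-by-step execution trace:
1. try: `collection.append('K')` → collection = ['K']. No exception raised.
2. `except` is skipped.
3. `else` runs (try completed without exception): `collection.append('B')` → collection = ['K', 'B'].
Result: ['K', 'B']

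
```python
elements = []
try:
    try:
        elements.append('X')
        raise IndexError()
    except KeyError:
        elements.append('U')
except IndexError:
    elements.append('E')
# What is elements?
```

Step-by-step execution trace:
1. Inner try: `elements.append('X')` → elements = ['X'].
2. `raise IndexError()` raises IndexError.
3. Inner `except KeyError` does not match IndexError; exception propagates to outer try.
4. Outer `except IndexError` matches → `elements.append('E')` → elements = ['X', 'E'].
Result: ['X', 'E']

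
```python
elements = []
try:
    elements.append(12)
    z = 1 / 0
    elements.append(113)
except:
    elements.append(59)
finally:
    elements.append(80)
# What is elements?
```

Step-by-step execution trace:
1. try: `elements.append(12)` → elements = [12].
2. `z = 1 / 0` raises ZeroDivisionError; `elements.append(113)` is not reached.
3. bare `except` matches → `elements.append(59)` → elements = [12, 59].
4. finally always runs: `elements.append(80)` → elements = [12, 59, 80].
Result: [12, 59, 80]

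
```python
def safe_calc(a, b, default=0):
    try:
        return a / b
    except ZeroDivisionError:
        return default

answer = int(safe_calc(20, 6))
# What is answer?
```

Step-by-step execution trace:
1. `safe_calc(20, 6)` enters try: `return 20 / 6` → returns 3.3333333333333335. No exception raised.
2. `except ZeroDivisionError` is skipped.
3. `int(3.3333333333333335)` → 3 → answer = 3.
Result: 3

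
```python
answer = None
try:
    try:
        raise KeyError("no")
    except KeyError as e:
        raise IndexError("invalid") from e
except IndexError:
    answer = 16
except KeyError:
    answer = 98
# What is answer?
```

Step-by-step execution trace:
1. Inner try raises KeyError; inner `except KeyError as e` catches it.
2. `raise IndexError(...) from e` raises IndexError (KeyError is attached as __cause__, but only IndexError is active).
3. Outer `except IndexError` matches → answer = 16.
4. `except KeyError` is not reached.
Result: 16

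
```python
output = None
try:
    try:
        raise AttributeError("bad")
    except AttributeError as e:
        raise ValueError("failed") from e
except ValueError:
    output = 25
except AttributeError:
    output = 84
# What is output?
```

Step-by-step execution trace:
1. Inner try raises AttributeError; inner `except AttributeError as e` catches it.
2. `raise ValueError(...) from e` raises ValueError (AttributeError is attached as __cause__, but only ValueError is active).
3. Outer `except ValueError` matches → output = 25.
4. `except AttributeError` is not reached.
Result: 25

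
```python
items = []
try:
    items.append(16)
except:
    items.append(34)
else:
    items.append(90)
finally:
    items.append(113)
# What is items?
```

Step-by-step execution trace:
1. try: `items.append(16)` → items = [16]. No exception raised.
2. `except` is skipped.
3. `else` runs: `items.append(90)` → items = [16, 90].
4. `finally` always runs: `items.append(113)` → items = [16, 90, 113].
Result: [16, 90, 113]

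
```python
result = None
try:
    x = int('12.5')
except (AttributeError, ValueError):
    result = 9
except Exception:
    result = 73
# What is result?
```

Step-by-step execution trace:
1. `x = int('12.5')` raises ValueError.
2. `except (AttributeError, ValueError)` matches (ValueError is in the tuple) → result = 9.
3. `except Exception` is not reached.
Result: 9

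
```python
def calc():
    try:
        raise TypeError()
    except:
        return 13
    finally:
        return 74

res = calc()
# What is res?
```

Step-by-step execution trace:
1. `calc()` enters try: `raise TypeError()` raises TypeError.
2. bare `except` matches → `return 13` sets pending return value 13.
3. Before returning, `finally: return 74` runs and overrides the pending return.
4. calc() returns 74 → res = 74.
Result: 74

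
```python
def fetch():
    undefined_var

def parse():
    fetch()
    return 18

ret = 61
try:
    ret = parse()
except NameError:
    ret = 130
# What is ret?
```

Step-by-step execution trace:
1. ret starts at 61.
2. try: `parse()` calls `fetch()`.
3. `fetch()` evaluates `undefined_var`, which raises NameError; it propagates through parse (uncaught).
4. `return 18` in parse is not reached; the assignment to ret does not complete.
5. `except NameError` matches → ret = 130.
Result: 130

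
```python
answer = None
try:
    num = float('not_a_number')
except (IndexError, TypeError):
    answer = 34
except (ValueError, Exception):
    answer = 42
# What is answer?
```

Step-by-step execution trace:
1. `num = float('not_a_number')` raises ValueError.
2. `except (IndexError, TypeError)` does not match ValueError; skipped.
3. `except (ValueError, Exception)` matches (ValueError is in the tuple) → answer = 42.
Result: 42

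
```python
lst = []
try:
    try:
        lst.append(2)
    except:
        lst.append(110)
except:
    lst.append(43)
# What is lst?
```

Step-by-step execution trace:
1. Inner try: `lst.append(2)` → lst = [2]. No exception raised.
2. Inner `except` is skipped.
3. Inner try completes normally; outer `except` is skipped.
Result: [2]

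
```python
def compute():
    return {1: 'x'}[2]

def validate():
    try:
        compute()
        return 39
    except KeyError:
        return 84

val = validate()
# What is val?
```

Step-by-step execution trace:
1. `validate()` calls `compute()`.
2. `compute()` evaluates `{1: 'x'}[2]`, which raises KeyError; it propagates to the caller.
3. `return 39` is not reached.
4. `except KeyError` in validate matches → returns 84.
5. val = 84.
Result: 84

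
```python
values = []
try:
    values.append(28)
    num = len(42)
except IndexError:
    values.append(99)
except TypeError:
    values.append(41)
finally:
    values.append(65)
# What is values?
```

Step-by-step execution trace:
1. try: `values.append(28)` → values = [28].
2. `num = len(42)` raises TypeError.
3. `except IndexError` does not match TypeError; skipped.
4. `except TypeError` matches → `values.append(41)` → values = [28, 41].
5. finally always runs: `values.append(65)` → values = [28, 41, 65].
Result: [28, 41, 65]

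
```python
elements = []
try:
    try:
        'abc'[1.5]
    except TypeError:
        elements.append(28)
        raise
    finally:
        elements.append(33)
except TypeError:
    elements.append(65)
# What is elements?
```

Step-by-step execution trace:
1. Inner try: `'abc'[1.5]` raises TypeError.
2. Inner `except TypeError` matches → `elements.append(28)` → elements = [28].
3. bare `raise` re-raises TypeError.
4. Inner `finally` runs during unwinding: `elements.append(33)` → elements = [28, 33].
5. Outer `except TypeError` matches → `elements.append(65)` → elements = [28, 33, 65].
Result: [28, 33, 65]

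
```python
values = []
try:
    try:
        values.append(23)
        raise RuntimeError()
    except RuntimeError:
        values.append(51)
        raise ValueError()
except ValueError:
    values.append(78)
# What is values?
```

Step-by-step execution trace:
1. Inner try: `values.append(23)` → values = [23].
2. `raise RuntimeError()` raises RuntimeError.
3. Inner `except RuntimeError` matches → `values.append(51)` → values = [23, 51].
4. `raise ValueError()` raises ValueError; propagates to outer try.
5. Outer `except ValueError` matches → `values.append(78)` → values = [23, 51, 78].
Result: [23, 51, 78]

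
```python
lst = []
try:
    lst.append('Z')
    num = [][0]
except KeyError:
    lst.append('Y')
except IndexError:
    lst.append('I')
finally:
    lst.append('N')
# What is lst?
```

Step-by-step execution trace:
1. try: `lst.append('Z')` → lst = ['Z'].
2. `num = [][0]` raises IndexError.
3. `except KeyError` does not match IndexError; skipped.
4. `except IndexError` matches → `lst.append('I')` → lst = ['Z', 'I'].
5. finally always runs: `lst.append('N')` → lst = ['Z', 'I', 'N'].
Result: ['Z', 'I', 'N']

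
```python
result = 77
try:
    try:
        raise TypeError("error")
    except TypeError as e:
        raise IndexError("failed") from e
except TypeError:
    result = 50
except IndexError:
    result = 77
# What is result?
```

Step-by-step execution trace:
1. Inner try raises TypeError; inner `except TypeError as e` catches it.
2. `raise IndexError(...) from e` raises IndexError (TypeError is attached as __cause__, but only IndexError is active).
3. Outer `except TypeError` does not match IndexError; skipped.
4. Outer `except IndexError` matches → result = 77.
Result: 77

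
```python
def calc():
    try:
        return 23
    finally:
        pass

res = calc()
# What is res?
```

Step-by-step execution trace:
1. `calc()` enters try: `return 23` sets pending return value 23.
2. Before returning, `finally: pass` runs (no effect).
3. calc() returns 23 → res = 23.
Result: 23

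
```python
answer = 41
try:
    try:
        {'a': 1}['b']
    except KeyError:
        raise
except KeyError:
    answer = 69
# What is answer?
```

Step-by-step execution trace:
1. Inner try: `{'a': 1}['b']` raises KeyError.
2. Inner `except KeyError` matches; bare `raise` re-raises the same KeyError.
3. Outer `except KeyError` matches → answer = 69.
Result: 69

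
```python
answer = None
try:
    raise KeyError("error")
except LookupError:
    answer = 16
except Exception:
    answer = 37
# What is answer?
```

Step-by-step execution trace:
1. `raise KeyError(...)` raises KeyError.
2. `except LookupError` matches (KeyError is a subclass of LookupError) → answer = 16.
3. `except Exception` is not reached.
Result: 16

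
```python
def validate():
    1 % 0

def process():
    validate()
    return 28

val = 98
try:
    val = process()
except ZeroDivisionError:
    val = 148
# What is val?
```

Step-by-step execution trace:
1. val starts at 98.
2. try: `process()` calls `validate()`.
3. `validate()` evaluates `1 % 0`, which raises ZeroDivisionError; it propagates through process (uncaught).
4. `return 28` in process is not reached; the assignment to val does not complete.
5. `except ZeroDivisionError` matches → val = 148.
Result: 148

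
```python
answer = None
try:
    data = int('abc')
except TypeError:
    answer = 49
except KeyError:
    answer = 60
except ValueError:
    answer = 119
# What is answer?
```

Step-by-step execution trace:
1. `data = int('abc')` raises ValueError.
2. `except TypeError` does not match ValueError; skipped.
3. `except KeyError` does not match ValueError; skipped.
4. `except ValueError` matches → answer = 119.
Result: 119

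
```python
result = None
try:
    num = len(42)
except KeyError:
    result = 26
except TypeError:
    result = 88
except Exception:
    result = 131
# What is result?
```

Step-by-step execution trace:
1. `num = len(42)` raises TypeError.
2. `except KeyError` does not match TypeError; skipped.
3. `except TypeError` matches → result = 88.
4. Remaining except clauses are skipped.
Result: 88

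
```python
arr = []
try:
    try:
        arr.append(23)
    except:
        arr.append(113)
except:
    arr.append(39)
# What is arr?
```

Step-by-step execution trace:
1. Inner try: `arr.append(23)` → arr = [23]. No exception raised.
2. Inner `except` is skipped.
3. Inner try completes normally; outer `except` is skipped.
Result: [23]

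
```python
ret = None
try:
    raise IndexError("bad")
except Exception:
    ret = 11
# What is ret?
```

Step-by-step execution trace:
1. `raise IndexError(...)` raises IndexError.
2. `except Exception` matches (IndexError is a subclass of Exception) → ret = 11.
Result: 11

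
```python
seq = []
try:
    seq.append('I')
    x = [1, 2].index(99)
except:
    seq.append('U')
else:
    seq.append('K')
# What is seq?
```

Step-by-step execution trace:
1. try: `seq.append('I')` → seq = ['I'].
2. `x = [1, 2].index(99)` raises ValueError.
3. bare `except` matches → `seq.append('U')` → seq = ['I', 'U'].
4. `else` is skipped (an exception was raised).
Result: ['I', 'U']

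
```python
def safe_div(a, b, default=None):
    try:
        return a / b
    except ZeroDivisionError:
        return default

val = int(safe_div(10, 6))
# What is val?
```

Step-by-step execution trace:
1. `safe_div(10, 6)` enters try: `return 10 / 6` → returns 1.6666666666666667. No exception raised.
2. `except ZeroDivisionError` is skipped.
3. `int(1.6666666666666667)` → 1 → val = 1.
Result: 1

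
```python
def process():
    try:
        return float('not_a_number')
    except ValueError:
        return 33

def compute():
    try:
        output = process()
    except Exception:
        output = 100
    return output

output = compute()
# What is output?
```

Step-by-step execution trace:
1. `compute()` calls `process()`.
2. In process: `float('not_a_number')` raises ValueError; `except ValueError` catches it → returns 33.
3. In compute: `output = process()` → output = 33. No exception reaches compute.
4. `except Exception` is skipped; compute returns 33.
5. output = 33.
Result: 33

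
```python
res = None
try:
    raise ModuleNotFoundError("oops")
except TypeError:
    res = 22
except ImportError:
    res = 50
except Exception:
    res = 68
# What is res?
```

Step-by-step execution trace:
1. `raise ModuleNotFoundError(...)` raises ModuleNotFoundError.
2. `except TypeError` does not match (ModuleNotFoundError is not a subclass of TypeError); skipped.
3. `except ImportError` matches (ModuleNotFoundError is a subclass of ImportError) → res = 50.
4. `except Exception` is not reached.
Result: 50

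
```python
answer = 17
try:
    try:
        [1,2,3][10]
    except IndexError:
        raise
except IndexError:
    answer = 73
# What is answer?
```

Step-by-step execution trace:
1. Inner try: `[1,2,3][10]` raises IndexError.
2. Inner `except IndexError` matches; bare `raise` re-raises the same IndexError.
3. Outer `except IndexError` matches → answer = 73.
Result: 73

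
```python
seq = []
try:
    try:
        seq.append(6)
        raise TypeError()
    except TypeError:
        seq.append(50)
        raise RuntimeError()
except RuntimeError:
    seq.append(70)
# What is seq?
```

Step-by-step execution trace:
1. Inner try: `seq.append(6)` → seq = [6].
2. `raise TypeError()` raises TypeError.
3. Inner `except TypeError` matches → `seq.append(50)` → seq = [6, 50].
4. `raise RuntimeError()` raises RuntimeError; propagates to outer try.
5. Outer `except RuntimeError` matches → `seq.append(70)` → seq = [6, 50, 70].
Result: [6, 50, 70]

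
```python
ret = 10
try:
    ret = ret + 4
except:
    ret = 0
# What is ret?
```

Step-by-step execution trace:
1. ret starts at 10.
2. try: `ret = ret + 4` → ret = 14. No exception raised.
3. `except` is skipped.
Result: 14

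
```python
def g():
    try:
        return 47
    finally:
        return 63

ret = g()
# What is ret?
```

Step-by-step execution trace:
1. `g()` enters try: `return 47` sets pending return value 47.
2. Before returning, `finally: return 63` runs and overrides the pending return.
3. g() returns 63 → ret = 63.
Result: 63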